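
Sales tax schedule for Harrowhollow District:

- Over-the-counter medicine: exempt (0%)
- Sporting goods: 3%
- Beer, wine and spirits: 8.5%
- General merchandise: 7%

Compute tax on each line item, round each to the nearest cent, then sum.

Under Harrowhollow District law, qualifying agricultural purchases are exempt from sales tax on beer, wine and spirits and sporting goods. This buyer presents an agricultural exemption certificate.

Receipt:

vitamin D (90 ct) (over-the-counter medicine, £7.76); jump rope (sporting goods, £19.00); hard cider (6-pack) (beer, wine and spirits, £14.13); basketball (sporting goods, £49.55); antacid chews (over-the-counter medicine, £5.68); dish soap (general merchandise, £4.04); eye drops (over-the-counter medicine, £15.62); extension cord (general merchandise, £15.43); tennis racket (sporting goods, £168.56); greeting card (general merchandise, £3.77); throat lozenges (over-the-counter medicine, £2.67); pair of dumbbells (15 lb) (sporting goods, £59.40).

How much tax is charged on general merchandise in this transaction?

Dish soap £4.04: general merchandise → 7% → £0.28
Extension cord £15.43: general merchandise → 7% → £1.08
Greeting card £3.77: general merchandise → 7% → £0.26
Tax on general merchandise = £0.28 + £1.08 + £0.26 = £1.62

£1.62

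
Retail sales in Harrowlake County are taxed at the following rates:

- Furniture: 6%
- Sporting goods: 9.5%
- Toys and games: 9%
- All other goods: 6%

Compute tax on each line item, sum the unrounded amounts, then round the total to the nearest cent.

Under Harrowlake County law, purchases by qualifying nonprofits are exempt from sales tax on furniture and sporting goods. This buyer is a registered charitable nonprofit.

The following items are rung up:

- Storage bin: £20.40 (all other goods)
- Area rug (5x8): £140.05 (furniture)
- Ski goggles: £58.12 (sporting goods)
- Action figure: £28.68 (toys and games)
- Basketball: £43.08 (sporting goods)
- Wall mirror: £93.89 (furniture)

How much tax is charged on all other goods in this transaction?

£1.22

Storage bin £20.40: all other goods → 6% → £1.224
Tax on all other goods: unrounded sum = £1.224 → £1.22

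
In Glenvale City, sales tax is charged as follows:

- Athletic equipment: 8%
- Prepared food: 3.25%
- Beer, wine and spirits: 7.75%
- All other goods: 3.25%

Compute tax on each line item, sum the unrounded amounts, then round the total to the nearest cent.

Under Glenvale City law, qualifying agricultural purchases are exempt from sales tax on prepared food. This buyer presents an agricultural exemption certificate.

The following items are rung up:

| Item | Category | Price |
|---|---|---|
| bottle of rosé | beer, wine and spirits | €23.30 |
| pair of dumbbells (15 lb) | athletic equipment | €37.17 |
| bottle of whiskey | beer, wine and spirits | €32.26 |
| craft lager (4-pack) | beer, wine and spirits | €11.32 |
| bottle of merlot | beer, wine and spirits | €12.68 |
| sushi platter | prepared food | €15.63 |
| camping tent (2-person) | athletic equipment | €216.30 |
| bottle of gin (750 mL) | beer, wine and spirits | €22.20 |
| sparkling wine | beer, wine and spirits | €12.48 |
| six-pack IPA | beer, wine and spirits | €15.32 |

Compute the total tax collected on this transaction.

Bottle of rosé €23.30: beer, wine and spirits → 7.75% → €1.80575
Pair of dumbbells (15 lb) €37.17: athletic equipment → 8% → €2.9736
Bottle of whiskey €32.26: beer, wine and spirits → 7.75% → €2.50015
Craft lager (4-pack) €11.32: beer, wine and spirits → 7.75% → €0.8773
Bottle of merlot €12.68: beer, wine and spirits → 7.75% → €0.9827
Sushi platter €15.63: prepared food, buyer-exempt → 0% → €0.00
Camping tent (2-person) €216.30: athletic equipment → 8% → €17.304
Bottle of gin (750 mL) €22.20: beer, wine and spirits → 7.75% → €1.7205
Sparkling wine €12.48: beer, wine and spirits → 7.75% → €0.9672
Six-pack IPA €15.32: beer, wine and spirits → 7.75% → €1.1873
Unrounded tax sum = €30.3185 → €30.32

€30.32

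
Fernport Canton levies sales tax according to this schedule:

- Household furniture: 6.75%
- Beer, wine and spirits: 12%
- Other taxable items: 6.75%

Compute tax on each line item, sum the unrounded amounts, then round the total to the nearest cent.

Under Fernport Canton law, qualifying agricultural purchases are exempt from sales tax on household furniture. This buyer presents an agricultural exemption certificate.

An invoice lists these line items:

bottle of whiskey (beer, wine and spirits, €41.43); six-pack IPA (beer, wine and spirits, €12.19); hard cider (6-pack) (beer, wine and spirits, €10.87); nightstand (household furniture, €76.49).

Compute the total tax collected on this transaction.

Bottle of whiskey €41.43: beer, wine and spirits → 12% → €4.9716
Six-pack IPA €12.19: beer, wine and spirits → 12% → €1.4628
Hard cider (6-pack) €10.87: beer, wine and spirits → 12% → €1.3044
Nightstand €76.49: household furniture, buyer-exempt → 0% → €0.00
Unrounded tax sum = €7.7388 → €7.74

€7.74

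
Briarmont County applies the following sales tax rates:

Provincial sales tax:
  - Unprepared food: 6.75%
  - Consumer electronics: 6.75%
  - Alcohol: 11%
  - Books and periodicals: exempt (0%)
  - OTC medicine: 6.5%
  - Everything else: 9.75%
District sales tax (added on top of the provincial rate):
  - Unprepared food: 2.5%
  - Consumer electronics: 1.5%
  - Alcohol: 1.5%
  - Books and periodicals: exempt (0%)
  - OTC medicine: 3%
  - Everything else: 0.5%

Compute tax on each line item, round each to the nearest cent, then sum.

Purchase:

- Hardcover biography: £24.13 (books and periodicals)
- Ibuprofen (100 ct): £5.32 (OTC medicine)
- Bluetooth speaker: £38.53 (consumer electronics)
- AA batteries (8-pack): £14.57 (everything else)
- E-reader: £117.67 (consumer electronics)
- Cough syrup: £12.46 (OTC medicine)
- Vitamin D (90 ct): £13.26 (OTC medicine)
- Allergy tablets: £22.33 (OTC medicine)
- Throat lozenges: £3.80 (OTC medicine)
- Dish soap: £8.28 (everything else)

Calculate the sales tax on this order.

£20.66

Hardcover biography £24.13: books and periodicals → 0% + 0% district = 0% → £0.00
Ibuprofen (100 ct) £5.32: OTC medicine → 6.5% + 3% district = 9.5% → £0.51
Bluetooth speaker £38.53: consumer electronics → 6.75% + 1.5% district = 8.25% → £3.18
AA batteries (8-pack) £14.57: everything else → 9.75% + 0.5% district = 10.25% → £1.49
E-reader £117.67: consumer electronics → 6.75% + 1.5% district = 8.25% → £9.71
Cough syrup £12.46: OTC medicine → 6.5% + 3% district = 9.5% → £1.18
Vitamin D (90 ct) £13.26: OTC medicine → 6.5% + 3% district = 9.5% → £1.26
Allergy tablets £22.33: OTC medicine → 6.5% + 3% district = 9.5% → £2.12
Throat lozenges £3.80: OTC medicine → 6.5% + 3% district = 9.5% → £0.36
Dish soap £8.28: everything else → 9.75% + 0.5% district = 10.25% → £0.85
Total tax = £0.51 + £3.18 + £1.49 + £9.71 + £1.18 + £1.26 + £2.12 + £0.36 + £0.85 = £20.66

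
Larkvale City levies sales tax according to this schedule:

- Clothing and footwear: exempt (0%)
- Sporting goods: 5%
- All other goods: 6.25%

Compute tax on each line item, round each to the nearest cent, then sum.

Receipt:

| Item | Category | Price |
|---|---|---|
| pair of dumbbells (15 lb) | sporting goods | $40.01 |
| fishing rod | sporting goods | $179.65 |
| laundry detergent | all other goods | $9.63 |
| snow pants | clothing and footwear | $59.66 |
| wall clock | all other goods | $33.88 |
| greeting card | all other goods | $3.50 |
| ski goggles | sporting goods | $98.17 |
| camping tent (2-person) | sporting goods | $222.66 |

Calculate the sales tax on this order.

Pair of dumbbells (15 lb) $40.01: sporting goods → 5% → $2.00
Fishing rod $179.65: sporting goods → 5% → $8.98
Laundry detergent $9.63: all other goods → 6.25% → $0.60
Snow pants $59.66: clothing and footwear → 0% → $0.00
Wall clock $33.88: all other goods → 6.25% → $2.12
Greeting card $3.50: all other goods → 6.25% → $0.22
Ski goggles $98.17: sporting goods → 5% → $4.91
Camping tent (2-person) $222.66: sporting goods → 5% → $11.13
Total tax = $2.00 + $8.98 + $0.60 + $2.12 + $0.22 + $4.91 + $11.13 = $29.96

$29.96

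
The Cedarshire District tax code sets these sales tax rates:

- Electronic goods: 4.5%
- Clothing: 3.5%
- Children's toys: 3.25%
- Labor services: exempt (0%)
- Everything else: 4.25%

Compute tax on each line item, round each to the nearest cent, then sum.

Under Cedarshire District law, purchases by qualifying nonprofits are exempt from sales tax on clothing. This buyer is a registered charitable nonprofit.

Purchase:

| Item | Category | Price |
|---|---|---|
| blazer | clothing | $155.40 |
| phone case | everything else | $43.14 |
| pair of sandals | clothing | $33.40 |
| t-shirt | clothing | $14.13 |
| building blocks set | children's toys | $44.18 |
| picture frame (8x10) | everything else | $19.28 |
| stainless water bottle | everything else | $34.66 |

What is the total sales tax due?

$5.56

Blazer $155.40: clothing, buyer-exempt → 0% → $0.00
Phone case $43.14: everything else → 4.25% → $1.83
Pair of sandals $33.40: clothing, buyer-exempt → 0% → $0.00
T-shirt $14.13: clothing, buyer-exempt → 0% → $0.00
Building blocks set $44.18: children's toys → 3.25% → $1.44
Picture frame (8x10) $19.28: everything else → 4.25% → $0.82
Stainless water bottle $34.66: everything else → 4.25% → $1.47
Total tax = $1.83 + $1.44 + $0.82 + $1.47 = $5.56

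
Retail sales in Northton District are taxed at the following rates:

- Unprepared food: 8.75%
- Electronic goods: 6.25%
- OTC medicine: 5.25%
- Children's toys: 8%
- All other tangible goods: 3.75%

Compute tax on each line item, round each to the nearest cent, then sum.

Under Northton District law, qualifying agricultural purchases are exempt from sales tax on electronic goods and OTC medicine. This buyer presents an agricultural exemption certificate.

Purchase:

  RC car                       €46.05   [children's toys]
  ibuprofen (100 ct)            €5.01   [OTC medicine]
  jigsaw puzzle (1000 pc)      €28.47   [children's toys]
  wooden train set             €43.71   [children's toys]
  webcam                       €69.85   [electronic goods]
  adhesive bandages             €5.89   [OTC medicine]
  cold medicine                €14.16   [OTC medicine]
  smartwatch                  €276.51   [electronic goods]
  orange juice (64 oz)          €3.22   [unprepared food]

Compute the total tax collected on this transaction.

€9.74

RC car €46.05: children's toys → 8% → €3.68
Ibuprofen (100 ct) €5.01: OTC medicine, buyer-exempt → 0% → €0.00
Jigsaw puzzle (1000 pc) €28.47: children's toys → 8% → €2.28
Wooden train set €43.71: children's toys → 8% → €3.50
Webcam €69.85: electronic goods, buyer-exempt → 0% → €0.00
Adhesive bandages €5.89: OTC medicine, buyer-exempt → 0% → €0.00
Cold medicine €14.16: OTC medicine, buyer-exempt → 0% → €0.00
Smartwatch €276.51: electronic goods, buyer-exempt → 0% → €0.00
Orange juice (64 oz) €3.22: unprepared food → 8.75% → €0.28
Total tax = €3.68 + €2.28 + €3.50 + €0.28 = €9.74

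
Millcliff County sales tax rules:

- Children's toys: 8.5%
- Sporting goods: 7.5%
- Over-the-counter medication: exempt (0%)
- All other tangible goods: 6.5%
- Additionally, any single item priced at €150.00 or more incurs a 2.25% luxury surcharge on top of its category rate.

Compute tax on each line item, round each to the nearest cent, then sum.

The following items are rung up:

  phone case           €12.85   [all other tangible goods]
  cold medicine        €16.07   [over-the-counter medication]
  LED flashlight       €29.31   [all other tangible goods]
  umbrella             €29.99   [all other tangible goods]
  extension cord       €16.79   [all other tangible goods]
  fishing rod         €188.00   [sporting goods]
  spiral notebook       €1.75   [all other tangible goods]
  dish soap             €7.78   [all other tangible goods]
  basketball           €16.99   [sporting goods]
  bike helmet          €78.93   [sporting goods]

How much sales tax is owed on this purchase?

Phone case €12.85: all other tangible goods → 6.5% → €0.84
Cold medicine €16.07: over-the-counter medication → 0% → €0.00
LED flashlight €29.31: all other tangible goods → 6.5% → €1.91
Umbrella €29.99: all other tangible goods → 6.5% → €1.95
Extension cord €16.79: all other tangible goods → 6.5% → €1.09
Fishing rod €188.00: sporting goods → 7.5% + 2.25% surcharge = 9.75% → €18.33
Spiral notebook €1.75: all other tangible goods → 6.5% → €0.11
Dish soap €7.78: all other tangible goods → 6.5% → €0.51
Basketball €16.99: sporting goods → 7.5% → €1.27
Bike helmet €78.93: sporting goods → 7.5% → €5.92
Total tax = €0.84 + €1.91 + €1.95 + €1.09 + €18.33 + €0.11 + €0.51 + €1.27 + €5.92 = €31.93

€31.93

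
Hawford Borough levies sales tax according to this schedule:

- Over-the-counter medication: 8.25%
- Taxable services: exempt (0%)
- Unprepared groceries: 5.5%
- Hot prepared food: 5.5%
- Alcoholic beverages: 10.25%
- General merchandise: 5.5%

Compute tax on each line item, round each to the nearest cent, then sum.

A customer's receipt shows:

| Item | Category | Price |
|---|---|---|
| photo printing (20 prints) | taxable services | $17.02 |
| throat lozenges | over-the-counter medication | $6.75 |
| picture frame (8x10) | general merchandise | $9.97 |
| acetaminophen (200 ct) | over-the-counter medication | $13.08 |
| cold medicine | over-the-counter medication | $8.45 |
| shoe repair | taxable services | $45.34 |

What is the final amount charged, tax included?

Photo printing (20 prints) $17.02: taxable services → 0% → $0.00
Throat lozenges $6.75: over-the-counter medication → 8.25% → $0.56
Picture frame (8x10) $9.97: general merchandise → 5.5% → $0.55
Acetaminophen (200 ct) $13.08: over-the-counter medication → 8.25% → $1.08
Cold medicine $8.45: over-the-counter medication → 8.25% → $0.70
Shoe repair $45.34: taxable services → 0% → $0.00
Subtotal = $100.61; tax = $2.89; total due = $103.50

$103.50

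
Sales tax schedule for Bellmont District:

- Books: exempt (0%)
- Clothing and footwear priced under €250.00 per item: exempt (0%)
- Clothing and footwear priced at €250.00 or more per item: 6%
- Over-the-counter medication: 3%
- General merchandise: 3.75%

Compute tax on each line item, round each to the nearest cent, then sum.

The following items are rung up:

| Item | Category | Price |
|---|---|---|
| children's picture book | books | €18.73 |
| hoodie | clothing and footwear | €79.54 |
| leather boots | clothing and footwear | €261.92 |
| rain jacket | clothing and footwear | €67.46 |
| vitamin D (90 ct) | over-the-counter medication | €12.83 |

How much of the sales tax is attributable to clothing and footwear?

€15.72

Hoodie €79.54: clothing and footwear, under €250.00 → 0% → €0.00
Leather boots €261.92: clothing and footwear, €250.00 or more → 6% → €15.72
Rain jacket €67.46: clothing and footwear, under €250.00 → 0% → €0.00
Tax on clothing and footwear = €0.00 + €15.72 + €0.00 = €15.72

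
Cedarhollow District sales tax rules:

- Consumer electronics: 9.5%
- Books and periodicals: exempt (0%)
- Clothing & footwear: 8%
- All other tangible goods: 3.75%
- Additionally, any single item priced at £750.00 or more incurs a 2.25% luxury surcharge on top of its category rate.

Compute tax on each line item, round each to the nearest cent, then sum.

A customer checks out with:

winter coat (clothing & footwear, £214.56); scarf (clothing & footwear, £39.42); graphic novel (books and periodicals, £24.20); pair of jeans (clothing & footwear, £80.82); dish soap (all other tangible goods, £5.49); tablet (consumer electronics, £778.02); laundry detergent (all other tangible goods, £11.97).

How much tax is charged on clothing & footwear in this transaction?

Winter coat £214.56: clothing & footwear → 8% → £17.16
Scarf £39.42: clothing & footwear → 8% → £3.15
Pair of jeans £80.82: clothing & footwear → 8% → £6.47
Tax on clothing & footwear = £17.16 + £3.15 + £6.47 = £26.78

£26.78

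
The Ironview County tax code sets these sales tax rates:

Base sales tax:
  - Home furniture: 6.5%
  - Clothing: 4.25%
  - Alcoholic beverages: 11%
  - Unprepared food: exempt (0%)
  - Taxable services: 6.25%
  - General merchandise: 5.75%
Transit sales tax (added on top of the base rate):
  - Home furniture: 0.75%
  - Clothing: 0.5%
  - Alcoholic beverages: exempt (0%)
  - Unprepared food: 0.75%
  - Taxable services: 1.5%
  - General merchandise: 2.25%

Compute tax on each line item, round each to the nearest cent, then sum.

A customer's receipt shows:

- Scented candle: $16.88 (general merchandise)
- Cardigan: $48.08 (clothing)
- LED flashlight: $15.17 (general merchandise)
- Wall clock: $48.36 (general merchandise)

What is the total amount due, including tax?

Scented candle $16.88: general merchandise → 5.75% + 2.25% transit = 8% → $1.35
Cardigan $48.08: clothing → 4.25% + 0.5% transit = 4.75% → $2.28
LED flashlight $15.17: general merchandise → 5.75% + 2.25% transit = 8% → $1.21
Wall clock $48.36: general merchandise → 5.75% + 2.25% transit = 8% → $3.87
Subtotal = $128.49; tax = $8.71; total due = $137.20

$137.20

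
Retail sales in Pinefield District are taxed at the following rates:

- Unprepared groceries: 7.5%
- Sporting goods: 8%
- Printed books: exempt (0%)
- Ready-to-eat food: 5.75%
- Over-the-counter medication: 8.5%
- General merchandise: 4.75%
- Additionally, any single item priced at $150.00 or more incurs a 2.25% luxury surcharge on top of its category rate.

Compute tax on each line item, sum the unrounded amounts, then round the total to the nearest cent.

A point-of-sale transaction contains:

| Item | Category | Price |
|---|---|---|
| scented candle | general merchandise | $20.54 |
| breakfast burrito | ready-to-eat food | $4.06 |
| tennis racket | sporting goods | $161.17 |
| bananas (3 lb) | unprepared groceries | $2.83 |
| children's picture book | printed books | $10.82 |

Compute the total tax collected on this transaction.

$17.94

Scented candle $20.54: general merchandise → 4.75% → $0.97565
Breakfast burrito $4.06: ready-to-eat food → 5.75% → $0.23345
Tennis racket $161.17: sporting goods → 8% + 2.25% surcharge = 10.25% → $16.519925
Bananas (3 lb) $2.83: unprepared groceries → 7.5% → $0.21225
Children's picture book $10.82: printed books → 0% → $0.00
Unrounded tax sum = $17.941275 → $17.94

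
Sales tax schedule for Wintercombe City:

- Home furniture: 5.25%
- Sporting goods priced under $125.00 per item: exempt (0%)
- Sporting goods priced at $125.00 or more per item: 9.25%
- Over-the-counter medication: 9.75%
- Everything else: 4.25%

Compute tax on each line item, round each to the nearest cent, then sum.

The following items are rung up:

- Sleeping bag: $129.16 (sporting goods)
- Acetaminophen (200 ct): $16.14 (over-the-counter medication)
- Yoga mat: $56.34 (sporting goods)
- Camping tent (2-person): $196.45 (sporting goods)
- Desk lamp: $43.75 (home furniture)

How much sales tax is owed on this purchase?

Sleeping bag $129.16: sporting goods, $125.00 or more → 9.25% → $11.95
Acetaminophen (200 ct) $16.14: over-the-counter medication → 9.75% → $1.57
Yoga mat $56.34: sporting goods, under $125.00 → 0% → $0.00
Camping tent (2-person) $196.45: sporting goods, $125.00 or more → 9.25% → $18.17
Desk lamp $43.75: home furniture → 5.25% → $2.30
Total tax = $11.95 + $1.57 + $18.17 + $2.30 = $33.99

$33.99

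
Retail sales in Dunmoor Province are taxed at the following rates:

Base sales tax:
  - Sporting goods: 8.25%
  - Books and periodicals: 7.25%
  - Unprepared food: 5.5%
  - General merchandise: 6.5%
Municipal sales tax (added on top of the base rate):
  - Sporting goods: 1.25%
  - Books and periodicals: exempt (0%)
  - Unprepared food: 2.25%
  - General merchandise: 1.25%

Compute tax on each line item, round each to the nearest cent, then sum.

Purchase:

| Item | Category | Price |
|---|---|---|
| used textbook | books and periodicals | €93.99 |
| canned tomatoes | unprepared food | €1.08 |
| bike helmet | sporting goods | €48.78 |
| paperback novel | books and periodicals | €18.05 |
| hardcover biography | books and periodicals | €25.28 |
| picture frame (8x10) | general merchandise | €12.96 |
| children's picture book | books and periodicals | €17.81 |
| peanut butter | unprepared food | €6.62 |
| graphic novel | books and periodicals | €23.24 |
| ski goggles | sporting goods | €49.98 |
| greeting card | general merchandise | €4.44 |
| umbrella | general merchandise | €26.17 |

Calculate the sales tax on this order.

€26.26

Used textbook €93.99: books and periodicals → 7.25% + 0% municipal = 7.25% → €6.81
Canned tomatoes €1.08: unprepared food → 5.5% + 2.25% municipal = 7.75% → €0.08
Bike helmet €48.78: sporting goods → 8.25% + 1.25% municipal = 9.5% → €4.63
Paperback novel €18.05: books and periodicals → 7.25% + 0% municipal = 7.25% → €1.31
Hardcover biography €25.28: books and periodicals → 7.25% + 0% municipal = 7.25% → €1.83
Picture frame (8x10) €12.96: general merchandise → 6.5% + 1.25% municipal = 7.75% → €1.00
Children's picture book €17.81: books and periodicals → 7.25% + 0% municipal = 7.25% → €1.29
Peanut butter €6.62: unprepared food → 5.5% + 2.25% municipal = 7.75% → €0.51
Graphic novel €23.24: books and periodicals → 7.25% + 0% municipal = 7.25% → €1.68
Ski goggles €49.98: sporting goods → 8.25% + 1.25% municipal = 9.5% → €4.75
Greeting card €4.44: general merchandise → 6.5% + 1.25% municipal = 7.75% → €0.34
Umbrella €26.17: general merchandise → 6.5% + 1.25% municipal = 7.75% → €2.03
Total tax = €6.81 + €0.08 + €4.63 + €1.31 + €1.83 + €1.00 + €1.29 + €0.51 + €1.68 + €4.75 + €0.34 + €2.03 = €26.26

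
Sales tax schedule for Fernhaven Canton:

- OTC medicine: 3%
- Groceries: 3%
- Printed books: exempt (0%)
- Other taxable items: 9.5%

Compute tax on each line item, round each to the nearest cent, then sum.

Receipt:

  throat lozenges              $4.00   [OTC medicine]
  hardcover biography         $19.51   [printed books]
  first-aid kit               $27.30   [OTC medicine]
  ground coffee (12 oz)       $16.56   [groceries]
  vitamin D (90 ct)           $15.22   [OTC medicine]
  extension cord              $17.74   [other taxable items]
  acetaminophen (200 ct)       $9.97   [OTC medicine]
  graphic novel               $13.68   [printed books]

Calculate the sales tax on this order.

Throat lozenges $4.00: OTC medicine → 3% → $0.12
Hardcover biography $19.51: printed books → 0% → $0.00
First-aid kit $27.30: OTC medicine → 3% → $0.82
Ground coffee (12 oz) $16.56: groceries → 3% → $0.50
Vitamin D (90 ct) $15.22: OTC medicine → 3% → $0.46
Extension cord $17.74: other taxable items → 9.5% → $1.69
Acetaminophen (200 ct) $9.97: OTC medicine → 3% → $0.30
Graphic novel $13.68: printed books → 0% → $0.00
Total tax = $0.12 + $0.82 + $0.50 + $0.46 + $1.69 + $0.30 = $3.89

$3.89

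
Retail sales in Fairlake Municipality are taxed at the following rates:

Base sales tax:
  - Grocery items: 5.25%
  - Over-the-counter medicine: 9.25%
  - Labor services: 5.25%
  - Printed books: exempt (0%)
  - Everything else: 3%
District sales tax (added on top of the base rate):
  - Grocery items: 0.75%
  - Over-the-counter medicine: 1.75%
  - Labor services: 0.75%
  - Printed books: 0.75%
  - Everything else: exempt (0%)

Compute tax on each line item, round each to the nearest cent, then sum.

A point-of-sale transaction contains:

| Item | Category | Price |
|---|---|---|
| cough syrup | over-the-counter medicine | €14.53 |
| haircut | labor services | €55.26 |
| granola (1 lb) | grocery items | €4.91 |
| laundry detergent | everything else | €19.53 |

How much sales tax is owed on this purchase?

€5.80

Cough syrup €14.53: over-the-counter medicine → 9.25% + 1.75% district = 11% → €1.60
Haircut €55.26: labor services → 5.25% + 0.75% district = 6% → €3.32
Granola (1 lb) €4.91: grocery items → 5.25% + 0.75% district = 6% → €0.29
Laundry detergent €19.53: everything else → 3% + 0% district = 3% → €0.59
Total tax = €1.60 + €3.32 + €0.29 + €0.59 = €5.80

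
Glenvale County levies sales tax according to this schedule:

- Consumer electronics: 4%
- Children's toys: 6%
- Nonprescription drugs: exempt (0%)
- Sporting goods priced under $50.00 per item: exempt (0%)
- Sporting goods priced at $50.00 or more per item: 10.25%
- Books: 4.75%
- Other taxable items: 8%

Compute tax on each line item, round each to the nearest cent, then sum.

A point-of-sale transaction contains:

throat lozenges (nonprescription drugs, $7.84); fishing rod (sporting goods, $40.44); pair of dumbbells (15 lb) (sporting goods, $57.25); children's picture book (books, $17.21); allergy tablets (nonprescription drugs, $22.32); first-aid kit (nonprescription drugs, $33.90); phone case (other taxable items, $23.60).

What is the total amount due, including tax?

Throat lozenges $7.84: nonprescription drugs → 0% → $0.00
Fishing rod $40.44: sporting goods, under $50.00 → 0% → $0.00
Pair of dumbbells (15 lb) $57.25: sporting goods, $50.00 or more → 10.25% → $5.87
Children's picture book $17.21: books → 4.75% → $0.82
Allergy tablets $22.32: nonprescription drugs → 0% → $0.00
First-aid kit $33.90: nonprescription drugs → 0% → $0.00
Phone case $23.60: other taxable items → 8% → $1.89
Subtotal = $202.56; tax = $8.58; total due = $211.14

$211.14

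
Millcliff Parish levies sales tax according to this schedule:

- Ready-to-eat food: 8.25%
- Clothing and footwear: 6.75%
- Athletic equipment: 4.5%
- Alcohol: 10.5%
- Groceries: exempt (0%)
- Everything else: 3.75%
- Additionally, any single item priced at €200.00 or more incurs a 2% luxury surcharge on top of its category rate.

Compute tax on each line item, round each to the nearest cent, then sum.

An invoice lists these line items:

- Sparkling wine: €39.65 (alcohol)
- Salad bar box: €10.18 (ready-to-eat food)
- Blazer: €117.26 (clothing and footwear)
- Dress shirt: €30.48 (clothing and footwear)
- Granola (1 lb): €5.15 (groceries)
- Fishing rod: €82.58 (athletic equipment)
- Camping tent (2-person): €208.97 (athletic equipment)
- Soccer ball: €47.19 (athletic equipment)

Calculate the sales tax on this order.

Sparkling wine €39.65: alcohol → 10.5% → €4.16
Salad bar box €10.18: ready-to-eat food → 8.25% → €0.84
Blazer €117.26: clothing and footwear → 6.75% → €7.92
Dress shirt €30.48: clothing and footwear → 6.75% → €2.06
Granola (1 lb) €5.15: groceries → 0% → €0.00
Fishing rod €82.58: athletic equipment → 4.5% → €3.72
Camping tent (2-person) €208.97: athletic equipment → 4.5% + 2% surcharge = 6.5% → €13.58
Soccer ball €47.19: athletic equipment → 4.5% → €2.12
Total tax = €4.16 + €0.84 + €7.92 + €2.06 + €3.72 + €13.58 + €2.12 = €34.40

€34.40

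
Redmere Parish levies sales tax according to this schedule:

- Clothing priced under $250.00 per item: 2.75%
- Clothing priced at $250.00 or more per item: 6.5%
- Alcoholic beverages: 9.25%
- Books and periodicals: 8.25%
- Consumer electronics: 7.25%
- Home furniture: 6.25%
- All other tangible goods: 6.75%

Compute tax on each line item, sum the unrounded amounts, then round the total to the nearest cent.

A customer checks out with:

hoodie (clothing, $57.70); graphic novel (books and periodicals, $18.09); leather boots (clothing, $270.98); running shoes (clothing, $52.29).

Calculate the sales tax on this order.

$22.13

Hoodie $57.70: clothing, under $250.00 → 2.75% → $1.58675
Graphic novel $18.09: books and periodicals → 8.25% → $1.492425
Leather boots $270.98: clothing, $250.00 or more → 6.5% → $17.6137
Running shoes $52.29: clothing, under $250.00 → 2.75% → $1.437975
Unrounded tax sum = $22.13085 → $22.13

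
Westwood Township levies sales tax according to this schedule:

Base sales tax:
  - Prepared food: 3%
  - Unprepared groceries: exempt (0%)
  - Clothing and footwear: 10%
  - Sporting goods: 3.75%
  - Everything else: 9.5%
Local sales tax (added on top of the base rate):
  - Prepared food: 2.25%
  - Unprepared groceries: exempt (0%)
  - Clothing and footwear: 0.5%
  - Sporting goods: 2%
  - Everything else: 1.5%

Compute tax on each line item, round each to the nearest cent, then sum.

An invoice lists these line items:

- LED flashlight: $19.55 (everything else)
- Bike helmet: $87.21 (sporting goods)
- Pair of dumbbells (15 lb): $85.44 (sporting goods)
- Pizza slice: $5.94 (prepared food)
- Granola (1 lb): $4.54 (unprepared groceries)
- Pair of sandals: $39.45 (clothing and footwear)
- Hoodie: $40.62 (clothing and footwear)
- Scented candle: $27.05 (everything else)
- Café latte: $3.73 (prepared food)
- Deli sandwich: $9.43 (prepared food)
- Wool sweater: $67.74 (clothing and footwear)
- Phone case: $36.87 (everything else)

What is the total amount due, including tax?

LED flashlight $19.55: everything else → 9.5% + 1.5% local = 11% → $2.15
Bike helmet $87.21: sporting goods → 3.75% + 2% local = 5.75% → $5.01
Pair of dumbbells (15 lb) $85.44: sporting goods → 3.75% + 2% local = 5.75% → $4.91
Pizza slice $5.94: prepared food → 3% + 2.25% local = 5.25% → $0.31
Granola (1 lb) $4.54: unprepared groceries → 0% + 0% local = 0% → $0.00
Pair of sandals $39.45: clothing and footwear → 10% + 0.5% local = 10.5% → $4.14
Hoodie $40.62: clothing and footwear → 10% + 0.5% local = 10.5% → $4.27
Scented candle $27.05: everything else → 9.5% + 1.5% local = 11% → $2.98
Café latte $3.73: prepared food → 3% + 2.25% local = 5.25% → $0.20
Deli sandwich $9.43: prepared food → 3% + 2.25% local = 5.25% → $0.50
Wool sweater $67.74: clothing and footwear → 10% + 0.5% local = 10.5% → $7.11
Phone case $36.87: everything else → 9.5% + 1.5% local = 11% → $4.06
Subtotal = $427.57; tax = $35.64; total due = $463.21

$463.21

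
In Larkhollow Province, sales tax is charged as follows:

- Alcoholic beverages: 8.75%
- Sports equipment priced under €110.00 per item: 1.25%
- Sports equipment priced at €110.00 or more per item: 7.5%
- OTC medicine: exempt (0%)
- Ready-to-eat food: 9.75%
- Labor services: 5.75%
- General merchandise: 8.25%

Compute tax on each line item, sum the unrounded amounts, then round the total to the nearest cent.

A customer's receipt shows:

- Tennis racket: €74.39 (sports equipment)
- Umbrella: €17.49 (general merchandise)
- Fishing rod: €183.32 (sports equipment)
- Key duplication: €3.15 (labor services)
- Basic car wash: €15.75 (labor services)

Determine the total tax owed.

€17.21

Tennis racket €74.39: sports equipment, under €110.00 → 1.25% → €0.929875
Umbrella €17.49: general merchandise → 8.25% → €1.442925
Fishing rod €183.32: sports equipment, €110.00 or more → 7.5% → €13.749
Key duplication €3.15: labor services → 5.75% → €0.181125
Basic car wash €15.75: labor services → 5.75% → €0.905625
Unrounded tax sum = €17.20855 → €17.21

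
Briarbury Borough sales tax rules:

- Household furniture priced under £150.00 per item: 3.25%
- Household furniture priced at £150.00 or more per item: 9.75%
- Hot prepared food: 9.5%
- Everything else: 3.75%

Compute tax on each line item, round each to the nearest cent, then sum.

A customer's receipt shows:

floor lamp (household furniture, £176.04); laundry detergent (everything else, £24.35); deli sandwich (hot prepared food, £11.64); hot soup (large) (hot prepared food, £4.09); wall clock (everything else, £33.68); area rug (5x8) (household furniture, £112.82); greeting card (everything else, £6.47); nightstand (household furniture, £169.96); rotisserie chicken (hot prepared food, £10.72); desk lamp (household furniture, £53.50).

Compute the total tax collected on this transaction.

£44.07

Floor lamp £176.04: household furniture, £150.00 or more → 9.75% → £17.16
Laundry detergent £24.35: everything else → 3.75% → £0.91
Deli sandwich £11.64: hot prepared food → 9.5% → £1.11
Hot soup (large) £4.09: hot prepared food → 9.5% → £0.39
Wall clock £33.68: everything else → 3.75% → £1.26
Area rug (5x8) £112.82: household furniture, under £150.00 → 3.25% → £3.67
Greeting card £6.47: everything else → 3.75% → £0.24
Nightstand £169.96: household furniture, £150.00 or more → 9.75% → £16.57
Rotisserie chicken £10.72: hot prepared food → 9.5% → £1.02
Desk lamp £53.50: household furniture, under £150.00 → 3.25% → £1.74
Total tax = £17.16 + £0.91 + £1.11 + £0.39 + £1.26 + £3.67 + £0.24 + £16.57 + £1.02 + £1.74 = £44.07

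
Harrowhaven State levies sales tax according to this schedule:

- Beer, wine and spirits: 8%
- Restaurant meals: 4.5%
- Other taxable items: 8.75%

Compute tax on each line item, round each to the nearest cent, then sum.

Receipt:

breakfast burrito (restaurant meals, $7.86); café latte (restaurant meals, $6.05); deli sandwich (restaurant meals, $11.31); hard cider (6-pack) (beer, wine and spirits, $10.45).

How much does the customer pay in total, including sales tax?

Breakfast burrito $7.86: restaurant meals → 4.5% → $0.35
Café latte $6.05: restaurant meals → 4.5% → $0.27
Deli sandwich $11.31: restaurant meals → 4.5% → $0.51
Hard cider (6-pack) $10.45: beer, wine and spirits → 8% → $0.84
Subtotal = $35.67; tax = $1.97; total due = $37.64

$37.64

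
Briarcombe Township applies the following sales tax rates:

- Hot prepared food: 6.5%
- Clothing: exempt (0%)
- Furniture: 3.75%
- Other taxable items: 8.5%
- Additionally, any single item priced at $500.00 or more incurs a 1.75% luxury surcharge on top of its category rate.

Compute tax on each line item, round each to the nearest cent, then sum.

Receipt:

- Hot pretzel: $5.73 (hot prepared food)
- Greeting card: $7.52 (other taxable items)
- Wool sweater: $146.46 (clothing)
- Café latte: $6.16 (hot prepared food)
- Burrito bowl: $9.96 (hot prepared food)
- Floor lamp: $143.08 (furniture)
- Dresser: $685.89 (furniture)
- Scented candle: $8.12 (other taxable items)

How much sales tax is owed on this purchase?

Hot pretzel $5.73: hot prepared food → 6.5% → $0.37
Greeting card $7.52: other taxable items → 8.5% → $0.64
Wool sweater $146.46: clothing → 0% → $0.00
Café latte $6.16: hot prepared food → 6.5% → $0.40
Burrito bowl $9.96: hot prepared food → 6.5% → $0.65
Floor lamp $143.08: furniture → 3.75% → $5.37
Dresser $685.89: furniture → 3.75% + 1.75% surcharge = 5.5% → $37.72
Scented candle $8.12: other taxable items → 8.5% → $0.69
Total tax = $0.37 + $0.64 + $0.40 + $0.65 + $5.37 + $37.72 + $0.69 = $45.84

$45.84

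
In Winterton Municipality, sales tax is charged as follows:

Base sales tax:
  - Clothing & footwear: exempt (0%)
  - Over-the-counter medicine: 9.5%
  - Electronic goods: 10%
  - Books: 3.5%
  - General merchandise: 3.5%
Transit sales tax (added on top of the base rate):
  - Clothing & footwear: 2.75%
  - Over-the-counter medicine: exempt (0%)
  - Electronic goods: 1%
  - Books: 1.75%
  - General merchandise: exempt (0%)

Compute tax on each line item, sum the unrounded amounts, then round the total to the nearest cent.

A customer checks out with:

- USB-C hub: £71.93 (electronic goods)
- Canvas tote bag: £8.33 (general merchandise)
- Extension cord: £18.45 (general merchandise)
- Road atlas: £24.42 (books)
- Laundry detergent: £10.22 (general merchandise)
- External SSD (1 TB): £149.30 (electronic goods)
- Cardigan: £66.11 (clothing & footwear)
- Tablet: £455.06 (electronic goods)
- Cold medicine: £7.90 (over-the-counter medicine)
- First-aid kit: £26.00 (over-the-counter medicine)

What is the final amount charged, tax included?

£919.73

USB-C hub £71.93: electronic goods → 10% + 1% transit = 11% → £7.9123
Canvas tote bag £8.33: general merchandise → 3.5% + 0% transit = 3.5% → £0.29155
Extension cord £18.45: general merchandise → 3.5% + 0% transit = 3.5% → £0.64575
Road atlas £24.42: books → 3.5% + 1.75% transit = 5.25% → £1.28205
Laundry detergent £10.22: general merchandise → 3.5% + 0% transit = 3.5% → £0.3577
External SSD (1 TB) £149.30: electronic goods → 10% + 1% transit = 11% → £16.423
Cardigan £66.11: clothing & footwear → 0% + 2.75% transit = 2.75% → £1.818025
Tablet £455.06: electronic goods → 10% + 1% transit = 11% → £50.0566
Cold medicine £7.90: over-the-counter medicine → 9.5% + 0% transit = 9.5% → £0.7505
First-aid kit £26.00: over-the-counter medicine → 9.5% + 0% transit = 9.5% → £2.47
Subtotal = £837.72; unrounded tax = £82.007475 → £82.01; total due = £919.73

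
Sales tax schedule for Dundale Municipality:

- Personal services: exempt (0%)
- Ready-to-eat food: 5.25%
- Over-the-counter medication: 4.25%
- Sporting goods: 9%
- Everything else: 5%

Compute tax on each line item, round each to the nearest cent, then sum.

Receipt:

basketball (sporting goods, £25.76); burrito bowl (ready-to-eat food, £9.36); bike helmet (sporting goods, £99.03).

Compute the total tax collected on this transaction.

Basketball £25.76: sporting goods → 9% → £2.32
Burrito bowl £9.36: ready-to-eat food → 5.25% → £0.49
Bike helmet £99.03: sporting goods → 9% → £8.91
Total tax = £2.32 + £0.49 + £8.91 = £11.72

£11.72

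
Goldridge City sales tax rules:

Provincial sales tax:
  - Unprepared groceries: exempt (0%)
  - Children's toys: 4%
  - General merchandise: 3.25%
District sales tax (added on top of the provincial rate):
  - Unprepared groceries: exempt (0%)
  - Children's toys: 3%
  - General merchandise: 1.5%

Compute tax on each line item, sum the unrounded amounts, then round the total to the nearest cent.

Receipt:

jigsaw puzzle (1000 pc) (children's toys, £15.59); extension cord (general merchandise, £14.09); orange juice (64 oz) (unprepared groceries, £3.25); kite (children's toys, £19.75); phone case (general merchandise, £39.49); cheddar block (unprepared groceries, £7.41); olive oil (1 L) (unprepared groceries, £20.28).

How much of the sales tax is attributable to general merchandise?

Extension cord £14.09: general merchandise → 3.25% + 1.5% district = 4.75% → £0.669275
Phone case £39.49: general merchandise → 3.25% + 1.5% district = 4.75% → £1.875775
Tax on general merchandise: unrounded sum = £2.54505 → £2.55

£2.55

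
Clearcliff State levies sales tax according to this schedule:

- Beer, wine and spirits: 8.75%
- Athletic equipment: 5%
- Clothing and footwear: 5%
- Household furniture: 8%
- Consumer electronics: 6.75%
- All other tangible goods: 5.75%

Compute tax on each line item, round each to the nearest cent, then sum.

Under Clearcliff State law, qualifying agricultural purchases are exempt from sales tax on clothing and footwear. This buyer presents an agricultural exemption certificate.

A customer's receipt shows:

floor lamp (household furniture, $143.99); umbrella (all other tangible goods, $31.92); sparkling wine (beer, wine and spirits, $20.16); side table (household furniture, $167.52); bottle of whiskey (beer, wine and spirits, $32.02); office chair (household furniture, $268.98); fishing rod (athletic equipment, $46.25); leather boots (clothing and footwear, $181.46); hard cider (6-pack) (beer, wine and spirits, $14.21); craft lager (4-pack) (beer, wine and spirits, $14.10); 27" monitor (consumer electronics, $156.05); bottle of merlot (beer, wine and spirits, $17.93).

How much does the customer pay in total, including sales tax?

Floor lamp $143.99: household furniture → 8% → $11.52
Umbrella $31.92: all other tangible goods → 5.75% → $1.84
Sparkling wine $20.16: beer, wine and spirits → 8.75% → $1.76
Side table $167.52: household furniture → 8% → $13.40
Bottle of whiskey $32.02: beer, wine and spirits → 8.75% → $2.80
Office chair $268.98: household furniture → 8% → $21.52
Fishing rod $46.25: athletic equipment → 5% → $2.31
Leather boots $181.46: clothing and footwear, buyer-exempt → 0% → $0.00
Hard cider (6-pack) $14.21: beer, wine and spirits → 8.75% → $1.24
Craft lager (4-pack) $14.10: beer, wine and spirits → 8.75% → $1.23
27" monitor $156.05: consumer electronics → 6.75% → $10.53
Bottle of merlot $17.93: beer, wine and spirits → 8.75% → $1.57
Subtotal = $1094.59; tax = $69.72; total due = $1164.31

$1164.31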